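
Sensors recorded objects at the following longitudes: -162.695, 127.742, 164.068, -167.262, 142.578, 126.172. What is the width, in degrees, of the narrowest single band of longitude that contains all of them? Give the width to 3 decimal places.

71.133°

Sort the longitudes: -167.262°, -162.695°, +126.172°, +127.742°, +142.578°, +164.068°.
Eastward gaps between consecutive values (wrapping around): 4.567°, 288.867°, 1.570°, 14.836°, 21.490°, 28.670°.
Largest gap = 288.867° ⇒ minimal covering band is its complement: 360° − 288.867° = 71.133°.
Band runs from +126.172° eastward to -162.695°, crossing the antimeridian.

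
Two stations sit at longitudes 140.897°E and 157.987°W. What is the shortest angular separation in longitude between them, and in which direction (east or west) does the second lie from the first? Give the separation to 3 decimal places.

61.116° east

Raw difference: -157.987 − 140.897 = -298.884°.
Normalise into (−180°, 180°]: -298.884° + 360° = 61.116°.
Positive ⇒ the second point lies to the east; separation 61.116°.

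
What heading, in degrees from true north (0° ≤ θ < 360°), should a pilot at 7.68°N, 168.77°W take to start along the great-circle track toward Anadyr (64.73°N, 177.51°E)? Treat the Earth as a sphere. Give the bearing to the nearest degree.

Δλ = 177.51 − -168.77 = 346.28°; wrapped into (−180°, 180°]: -13.72°.
θ = atan2( sin Δλ · cos φ₂ , cos φ₁ · sin φ₂ − sin φ₁ · cos φ₂ · cos Δλ )
  = atan2(-0.10125, 0.84077) = -6.867° → normalised to [0°, 360°): 353.133°.

353°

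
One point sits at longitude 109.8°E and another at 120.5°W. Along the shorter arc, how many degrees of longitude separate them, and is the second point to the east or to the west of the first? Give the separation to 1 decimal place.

129.7° east

Raw difference: -120.5 − 109.8 = -230.3°.
Normalise into (−180°, 180°]: -230.3° + 360° = 129.7°.
Positive ⇒ the second point lies to the east; separation 129.7°.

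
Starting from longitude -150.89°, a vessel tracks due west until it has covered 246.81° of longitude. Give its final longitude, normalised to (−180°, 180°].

-37.70°

Start at -150.89°; shift −246.81° → -397.70°.
-397.70° lies outside (−180°, 180°]; add 360° → -37.70°.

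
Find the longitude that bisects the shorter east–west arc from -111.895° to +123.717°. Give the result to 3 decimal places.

Signed shortest Δλ from -111.895° to +123.717° is -124.388°.
Midpoint longitude = -111.895° + (-124.388°)/2 = -111.895° − 62.194° = -174.089°.
(The naïve average (-111.895 + +123.717)/2 = 5.911° is on the wrong side of the globe.)

-174.089°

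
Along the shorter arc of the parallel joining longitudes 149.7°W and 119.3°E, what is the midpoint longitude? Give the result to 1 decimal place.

Signed shortest Δλ from -149.7° to +119.3° is -91.0°.
Midpoint longitude = -149.7° + (-91.0°)/2 = -149.7° − 45.5° = -195.2°.
Normalise into (−180°, 180°]: +164.8°.
(The naïve average (-149.7 + +119.3)/2 = -15.2° is on the wrong side of the globe.)

164.8°E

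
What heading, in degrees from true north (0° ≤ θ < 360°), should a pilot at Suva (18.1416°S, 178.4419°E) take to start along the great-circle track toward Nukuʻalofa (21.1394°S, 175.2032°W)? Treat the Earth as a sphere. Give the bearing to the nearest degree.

118°

Δλ = -175.2032 − 178.4419 = -353.6451°; wrapped into (−180°, 180°]: 6.3549°.
θ = atan2( sin Δλ · cos φ₂ , cos φ₁ · sin φ₂ − sin φ₁ · cos φ₂ · cos Δλ )
  = atan2(0.10324, -0.05408) = 117.648° → normalised to [0°, 360°): 117.648°.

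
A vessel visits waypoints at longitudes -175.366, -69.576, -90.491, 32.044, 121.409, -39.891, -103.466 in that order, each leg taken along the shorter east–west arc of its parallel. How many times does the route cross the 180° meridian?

0

Leg 1: -175.366° → -69.576°, shortest Δλ = 105.79° (east) — does not cross 180°.
Leg 2: -69.576° → -90.491°, shortest Δλ = -20.915° (west) — does not cross 180°.
Leg 3: -90.491° → +32.044°, shortest Δλ = 122.535° (east) — does not cross 180°.
Leg 4: +32.044° → +121.409°, shortest Δλ = 89.365° (east) — does not cross 180°.
Leg 5: +121.409° → -39.891°, shortest Δλ = -161.3° (west) — does not cross 180°.
Leg 6: -39.891° → -103.466°, shortest Δλ = -63.575° (west) — does not cross 180°.
Total crossings: 0.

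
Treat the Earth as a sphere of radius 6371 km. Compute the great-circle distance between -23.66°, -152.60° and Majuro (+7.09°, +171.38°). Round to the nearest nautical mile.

2805 nmi

Δλ = 171.38 − -152.60 = 323.98°; wrapped into (−180°, 180°]: -36.02°.
Δφ = 7.09 − -23.66 = 30.75°.
a = sin²(Δφ/2) + cos φ₁ · cos φ₂ · sin²(Δλ/2) = 0.157186.
c = 2·atan2(√a, √(1−a)) = 0.81533 rad → d = 6371·c ≈ 5194.47 km ≈ 2804.79 nmi.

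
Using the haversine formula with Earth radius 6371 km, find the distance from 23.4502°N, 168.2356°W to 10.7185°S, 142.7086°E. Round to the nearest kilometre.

6548 km

Δλ = 142.7086 − -168.2356 = 310.9442°; wrapped into (−180°, 180°]: -49.0558°.
Δφ = -10.7185 − 23.4502 = -34.1687°.
a = sin²(Δφ/2) + cos φ₁ · cos φ₂ · sin²(Δλ/2) = 0.241652.
c = 2·atan2(√a, √(1−a)) = 1.02781 rad → d = 6371·c ≈ 6548.17 km.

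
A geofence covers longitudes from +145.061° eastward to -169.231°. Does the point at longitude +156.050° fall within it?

Yes

Band width going east from +145.061° to -169.231°: ((-169.231 − 145.061) mod 360) = 45.708°.
Offset of +156.050° east of the west edge: ((156.050 − 145.061) mod 360) = 10.989°.
10.989° ≤ 45.708° ⇒ inside.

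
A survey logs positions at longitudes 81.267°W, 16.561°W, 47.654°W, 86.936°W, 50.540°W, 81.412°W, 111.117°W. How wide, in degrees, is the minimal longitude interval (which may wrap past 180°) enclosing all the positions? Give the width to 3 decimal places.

94.556°

Sort the longitudes: -111.117°, -86.936°, -81.412°, -81.267°, -50.540°, -47.654°, -16.561°.
Eastward gaps between consecutive values (wrapping around): 24.181°, 5.524°, 0.145°, 30.727°, 2.886°, 31.093°, 265.444°.
Largest gap = 265.444° ⇒ minimal covering band is its complement: 360° − 265.444° = 94.556°.
Band runs from -111.117° eastward to -16.561°.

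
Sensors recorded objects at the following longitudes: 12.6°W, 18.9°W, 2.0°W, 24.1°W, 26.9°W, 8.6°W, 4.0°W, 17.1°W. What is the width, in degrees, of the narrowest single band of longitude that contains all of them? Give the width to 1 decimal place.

24.9°

Sort the longitudes: -26.9°, -24.1°, -18.9°, -17.1°, -12.6°, -8.6°, -4.0°, -2.0°.
Eastward gaps between consecutive values (wrapping around): 2.8°, 5.2°, 1.8°, 4.5°, 4.0°, 4.6°, 2.0°, 335.1°.
Largest gap = 335.1° ⇒ minimal covering band is its complement: 360° − 335.1° = 24.9°.
Band runs from -26.9° eastward to -2.0°.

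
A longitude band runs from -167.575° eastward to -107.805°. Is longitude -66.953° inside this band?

Band width going east from -167.575° to -107.805°: ((-107.805 − -167.575) mod 360) = 59.770°.
Offset of -66.953° east of the west edge: ((-66.953 − -167.575) mod 360) = 100.622°.
100.622° > 59.770° ⇒ outside.

No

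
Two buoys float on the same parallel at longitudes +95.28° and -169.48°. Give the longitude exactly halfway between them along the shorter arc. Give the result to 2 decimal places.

+142.90°

Signed shortest Δλ from +95.28° to -169.48° is +95.24°.
Midpoint longitude = +95.28° + (+95.24°)/2 = +95.28° + 47.62° = +142.90°.
(The naïve average (+95.28 + -169.48)/2 = -37.1° is on the wrong side of the globe.)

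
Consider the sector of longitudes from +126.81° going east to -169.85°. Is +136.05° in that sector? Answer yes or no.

Yes

Band width going east from +126.81° to -169.85°: ((-169.85 − 126.81) mod 360) = 63.34°.
Offset of +136.05° east of the west edge: ((136.05 − 126.81) mod 360) = 9.24°.
9.24° ≤ 63.34° ⇒ inside.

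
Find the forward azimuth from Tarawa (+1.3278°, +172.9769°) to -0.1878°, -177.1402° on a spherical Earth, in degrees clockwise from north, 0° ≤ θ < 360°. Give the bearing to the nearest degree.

99°

Δλ = -177.1402 − 172.9769 = -350.1171°; wrapped into (−180°, 180°]: 9.8829°.
θ = atan2( sin Δλ · cos φ₂ , cos φ₁ · sin φ₂ − sin φ₁ · cos φ₂ · cos Δλ )
  = atan2(0.17163, -0.02611) = 98.648° → normalised to [0°, 360°): 98.648°.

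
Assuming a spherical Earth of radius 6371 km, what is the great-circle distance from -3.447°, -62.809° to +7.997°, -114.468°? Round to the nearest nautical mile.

Δλ = -114.468 − -62.809 = -51.659°.
Δφ = 7.997 − -3.447 = 11.444°.
a = sin²(Δφ/2) + cos φ₁ · cos φ₂ · sin²(Δλ/2) = 0.197584.
c = 2·atan2(√a, √(1−a)) = 0.92124 rad → d = 6371·c ≈ 5869.23 km ≈ 3169.13 nmi.

3169 nmi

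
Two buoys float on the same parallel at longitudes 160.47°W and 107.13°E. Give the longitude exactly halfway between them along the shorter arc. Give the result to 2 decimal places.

Signed shortest Δλ from -160.47° to +107.13° is -92.40°.
Midpoint longitude = -160.47° + (-92.40°)/2 = -160.47° − 46.20° = -206.67°.
Normalise into (−180°, 180°]: +153.33°.
(The naïve average (-160.47 + +107.13)/2 = -26.67° is on the wrong side of the globe.)

153.33°E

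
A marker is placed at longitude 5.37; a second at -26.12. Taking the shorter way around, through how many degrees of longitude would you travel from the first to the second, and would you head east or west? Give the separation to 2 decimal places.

Raw difference: -26.12 − 5.37 = -31.49°.
Normalise into (−180°, 180°]: -31.49° stays -31.49°.
Negative ⇒ the second point lies to the west; separation 31.49°.

31.49° west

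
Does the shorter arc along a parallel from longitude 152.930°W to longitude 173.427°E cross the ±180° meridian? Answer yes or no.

Naïve |173.427 − -152.930| = 326.357° > 180°, so the shorter arc goes the other way round — across 180°.
Signed shortest Δλ = ((173.427 − -152.930 + 180) mod 360) − 180 = -33.643°.
Going west by 33.643° from -152.930° passes through 180° before reaching +173.427°.

Yes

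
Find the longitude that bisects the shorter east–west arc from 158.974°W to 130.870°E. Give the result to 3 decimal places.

Signed shortest Δλ from -158.974° to +130.870° is -70.156°.
Midpoint longitude = -158.974° + (-70.156°)/2 = -158.974° − 35.078° = -194.052°.
Normalise into (−180°, 180°]: +165.948°.
(The naïve average (-158.974 + +130.870)/2 = -14.052° is on the wrong side of the globe.)

165.948°E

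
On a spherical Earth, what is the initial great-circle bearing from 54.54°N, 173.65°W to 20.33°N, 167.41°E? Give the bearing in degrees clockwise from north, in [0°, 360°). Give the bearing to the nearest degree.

Δλ = 167.41 − -173.65 = 341.06°; wrapped into (−180°, 180°]: -18.94°.
θ = atan2( sin Δλ · cos φ₂ , cos φ₁ · sin φ₂ − sin φ₁ · cos φ₂ · cos Δλ )
  = atan2(-0.30436, -0.52088) = -149.701° → normalised to [0°, 360°): 210.299°.

210°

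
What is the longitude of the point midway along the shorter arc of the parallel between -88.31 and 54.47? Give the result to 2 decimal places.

-16.92°

Signed shortest Δλ from -88.31° to +54.47° is +142.78°.
Midpoint longitude = -88.31° + (+142.78°)/2 = -88.31° + 71.39° = -16.92°.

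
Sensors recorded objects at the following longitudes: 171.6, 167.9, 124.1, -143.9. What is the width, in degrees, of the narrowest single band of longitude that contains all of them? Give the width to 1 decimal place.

Sort the longitudes: -143.9°, +124.1°, +167.9°, +171.6°.
Eastward gaps between consecutive values (wrapping around): 268.0°, 43.8°, 3.7°, 44.5°.
Largest gap = 268.0° ⇒ minimal covering band is its complement: 360° − 268.0° = 92.0°.
Band runs from +124.1° eastward to -143.9°, crossing the antimeridian.

92.0°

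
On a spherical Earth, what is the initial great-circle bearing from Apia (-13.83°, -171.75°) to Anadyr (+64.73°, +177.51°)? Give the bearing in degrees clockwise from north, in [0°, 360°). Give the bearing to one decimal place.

355.4°

Δλ = 177.51 − -171.75 = 349.26°; wrapped into (−180°, 180°]: -10.74°.
θ = atan2( sin Δλ · cos φ₂ , cos φ₁ · sin φ₂ − sin φ₁ · cos φ₂ · cos Δλ )
  = atan2(-0.07955, 0.97835) = -4.649° → normalised to [0°, 360°): 355.351°.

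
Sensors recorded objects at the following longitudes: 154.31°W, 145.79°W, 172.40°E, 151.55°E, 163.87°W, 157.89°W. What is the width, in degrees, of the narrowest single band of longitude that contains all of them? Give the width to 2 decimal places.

62.66°

Sort the longitudes: -163.87°, -157.89°, -154.31°, -145.79°, +151.55°, +172.40°.
Eastward gaps between consecutive values (wrapping around): 5.98°, 3.58°, 8.52°, 297.34°, 20.85°, 23.73°.
Largest gap = 297.34° ⇒ minimal covering band is its complement: 360° − 297.34° = 62.66°.
Band runs from +151.55° eastward to -145.79°, crossing the antimeridian.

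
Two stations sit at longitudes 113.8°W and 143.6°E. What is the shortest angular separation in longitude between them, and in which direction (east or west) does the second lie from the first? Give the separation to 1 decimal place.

Raw difference: 143.6 − -113.8 = 257.4°.
Normalise into (−180°, 180°]: 257.4° − 360° = -102.6°.
Negative ⇒ the second point lies to the west; separation 102.6°.

102.6° west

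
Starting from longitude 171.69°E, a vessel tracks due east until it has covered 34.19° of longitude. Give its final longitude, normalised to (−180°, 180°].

Start at +171.69°; shift +34.19° → +205.88°.
+205.88° lies outside (−180°, 180°]; subtract 360° → -154.12°.

154.12°W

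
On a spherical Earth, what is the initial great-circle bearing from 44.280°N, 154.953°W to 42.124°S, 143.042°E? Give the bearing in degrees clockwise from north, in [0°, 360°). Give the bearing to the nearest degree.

Δλ = 143.042 − -154.953 = 297.995°; wrapped into (−180°, 180°]: -62.005°.
θ = atan2( sin Δλ · cos φ₂ , cos φ₁ · sin φ₂ − sin φ₁ · cos φ₂ · cos Δλ )
  = atan2(-0.65491, -0.72327) = -137.840° → normalised to [0°, 360°): 222.160°.

222°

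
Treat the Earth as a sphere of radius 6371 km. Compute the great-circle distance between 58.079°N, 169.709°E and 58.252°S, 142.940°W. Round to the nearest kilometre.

13591 km

Δλ = -142.940 − 169.709 = -312.649°; wrapped into (−180°, 180°]: 47.351°.
Δφ = -58.252 − 58.079 = -116.331°.
a = sin²(Δφ/2) + cos φ₁ · cos φ₂ · sin²(Δλ/2) = 0.766640.
c = 2·atan2(√a, √(1−a)) = 2.13327 rad → d = 6371·c ≈ 13591.06 km.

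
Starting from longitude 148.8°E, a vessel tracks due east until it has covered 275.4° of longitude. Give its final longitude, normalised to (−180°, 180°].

Start at +148.8°; shift +275.4° → +424.2°.
+424.2° lies outside (−180°, 180°]; subtract 360° → +64.2°.

64.2°E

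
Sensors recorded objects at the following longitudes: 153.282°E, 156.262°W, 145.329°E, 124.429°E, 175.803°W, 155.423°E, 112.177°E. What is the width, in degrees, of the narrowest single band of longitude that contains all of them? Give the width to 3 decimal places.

Sort the longitudes: -175.803°, -156.262°, +112.177°, +124.429°, +145.329°, +153.282°, +155.423°.
Eastward gaps between consecutive values (wrapping around): 19.541°, 268.439°, 12.252°, 20.900°, 7.953°, 2.141°, 28.774°.
Largest gap = 268.439° ⇒ minimal covering band is its complement: 360° − 268.439° = 91.561°.
Band runs from +112.177° eastward to -156.262°, crossing the antimeridian.

91.561°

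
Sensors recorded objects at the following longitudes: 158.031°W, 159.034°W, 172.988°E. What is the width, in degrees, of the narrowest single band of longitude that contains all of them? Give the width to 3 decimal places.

28.981°

Sort the longitudes: -159.034°, -158.031°, +172.988°.
Eastward gaps between consecutive values (wrapping around): 1.003°, 331.019°, 27.978°.
Largest gap = 331.019° ⇒ minimal covering band is its complement: 360° − 331.019° = 28.981°.
Band runs from +172.988° eastward to -158.031°, crossing the antimeridian.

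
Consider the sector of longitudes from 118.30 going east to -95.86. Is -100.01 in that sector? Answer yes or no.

Band width going east from +118.30° to -95.86°: ((-95.86 − 118.30) mod 360) = 145.84°.
Offset of -100.01° east of the west edge: ((-100.01 − 118.30) mod 360) = 141.69°.
141.69° ≤ 145.84° ⇒ inside.

Yes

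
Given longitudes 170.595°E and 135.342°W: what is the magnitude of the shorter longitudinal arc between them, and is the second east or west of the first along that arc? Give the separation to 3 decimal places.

54.063° east

Raw difference: -135.342 − 170.595 = -305.937°.
Normalise into (−180°, 180°]: -305.937° + 360° = 54.063°.
Positive ⇒ the second point lies to the east; separation 54.063°.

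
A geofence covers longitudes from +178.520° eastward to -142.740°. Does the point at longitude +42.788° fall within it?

No

Band width going east from +178.520° to -142.740°: ((-142.740 − 178.520) mod 360) = 38.740°.
Offset of +42.788° east of the west edge: ((42.788 − 178.520) mod 360) = 224.268°.
224.268° > 38.740° ⇒ outside.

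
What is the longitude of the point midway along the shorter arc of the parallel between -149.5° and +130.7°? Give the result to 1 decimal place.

Signed shortest Δλ from -149.5° to +130.7° is -79.8°.
Midpoint longitude = -149.5° + (-79.8°)/2 = -149.5° − 39.9° = -189.4°.
Normalise into (−180°, 180°]: +170.6°.
(The naïve average (-149.5 + +130.7)/2 = -9.4° is on the wrong side of the globe.)

+170.6°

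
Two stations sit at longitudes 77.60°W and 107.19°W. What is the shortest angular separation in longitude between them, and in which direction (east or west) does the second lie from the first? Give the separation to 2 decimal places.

29.59° west

Raw difference: -107.19 − -77.60 = -29.59°.
Normalise into (−180°, 180°]: -29.59° stays -29.59°.
Negative ⇒ the second point lies to the west; separation 29.59°.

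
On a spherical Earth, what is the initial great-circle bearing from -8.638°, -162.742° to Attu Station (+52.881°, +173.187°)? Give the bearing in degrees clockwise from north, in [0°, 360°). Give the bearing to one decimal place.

344.2°

Δλ = 173.187 − -162.742 = 335.929°; wrapped into (−180°, 180°]: -24.071°.
θ = atan2( sin Δλ · cos φ₂ , cos φ₁ · sin φ₂ − sin φ₁ · cos φ₂ · cos Δλ )
  = atan2(-0.24614, 0.87109) = -15.778° → normalised to [0°, 360°): 344.222°.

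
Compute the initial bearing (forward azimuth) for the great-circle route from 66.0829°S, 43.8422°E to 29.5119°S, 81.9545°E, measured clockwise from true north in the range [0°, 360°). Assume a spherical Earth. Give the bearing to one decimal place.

51.6°

Δλ = 81.9545 − 43.8422 = 38.1123°.
θ = atan2( sin Δλ · cos φ₂ , cos φ₁ · sin φ₂ − sin φ₁ · cos φ₂ · cos Δλ )
  = atan2(0.53712, 0.42621) = 51.568° → normalised to [0°, 360°): 51.568°.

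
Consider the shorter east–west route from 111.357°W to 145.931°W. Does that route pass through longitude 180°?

Signed shortest Δλ = ((-145.931 − -111.357 + 180) mod 360) − 180 = -34.574°.
Going west by 34.574° from -111.357° reaches -145.931° without touching 180°.

No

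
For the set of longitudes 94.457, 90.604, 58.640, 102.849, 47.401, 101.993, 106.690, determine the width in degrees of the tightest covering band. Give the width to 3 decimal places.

Sort the longitudes: +47.401°, +58.640°, +90.604°, +94.457°, +101.993°, +102.849°, +106.690°.
Eastward gaps between consecutive values (wrapping around): 11.239°, 31.964°, 3.853°, 7.536°, 0.856°, 3.841°, 300.711°.
Largest gap = 300.711° ⇒ minimal covering band is its complement: 360° − 300.711° = 59.289°.
Band runs from +47.401° eastward to +106.690°.

59.289°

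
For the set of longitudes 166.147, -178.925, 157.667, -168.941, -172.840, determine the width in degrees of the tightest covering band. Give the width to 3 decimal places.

33.392°

Sort the longitudes: -178.925°, -172.840°, -168.941°, +157.667°, +166.147°.
Eastward gaps between consecutive values (wrapping around): 6.085°, 3.899°, 326.608°, 8.480°, 14.928°.
Largest gap = 326.608° ⇒ minimal covering band is its complement: 360° − 326.608° = 33.392°.
Band runs from +157.667° eastward to -168.941°, crossing the antimeridian.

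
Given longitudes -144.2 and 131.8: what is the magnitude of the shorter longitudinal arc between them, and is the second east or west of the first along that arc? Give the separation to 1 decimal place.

84.0° west

Raw difference: 131.8 − -144.2 = 276.0°.
Normalise into (−180°, 180°]: 276.0° − 360° = -84.0°.
Negative ⇒ the second point lies to the west; separation 84.0°.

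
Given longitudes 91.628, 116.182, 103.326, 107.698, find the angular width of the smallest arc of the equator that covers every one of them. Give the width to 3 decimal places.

24.554°

Sort the longitudes: +91.628°, +103.326°, +107.698°, +116.182°.
Eastward gaps between consecutive values (wrapping around): 11.698°, 4.372°, 8.484°, 335.446°.
Largest gap = 335.446° ⇒ minimal covering band is its complement: 360° − 335.446° = 24.554°.
Band runs from +91.628° eastward to +116.182°.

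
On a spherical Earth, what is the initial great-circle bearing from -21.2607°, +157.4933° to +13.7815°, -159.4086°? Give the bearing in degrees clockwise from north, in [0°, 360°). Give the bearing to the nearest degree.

54°

Δλ = -159.4086 − 157.4933 = -316.9019°; wrapped into (−180°, 180°]: 43.0981°.
θ = atan2( sin Δλ · cos φ₂ , cos φ₁ · sin φ₂ − sin φ₁ · cos φ₂ · cos Δλ )
  = atan2(0.66358, 0.47916) = 54.168° → normalised to [0°, 360°): 54.168°.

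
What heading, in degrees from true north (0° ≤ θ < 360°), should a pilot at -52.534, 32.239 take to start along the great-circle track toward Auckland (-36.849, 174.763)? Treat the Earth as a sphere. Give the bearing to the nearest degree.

151°

Δλ = 174.763 − 32.239 = 142.524°.
θ = atan2( sin Δλ · cos φ₂ , cos φ₁ · sin φ₂ − sin φ₁ · cos φ₂ · cos Δλ )
  = atan2(0.48688, -0.86885) = 150.735° → normalised to [0°, 360°): 150.735°.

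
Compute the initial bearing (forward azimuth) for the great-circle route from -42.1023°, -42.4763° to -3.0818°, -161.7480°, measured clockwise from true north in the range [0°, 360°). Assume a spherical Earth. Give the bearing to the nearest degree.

Δλ = -161.7480 − -42.4763 = -119.2717°.
θ = atan2( sin Δλ · cos φ₂ , cos φ₁ · sin φ₂ − sin φ₁ · cos φ₂ · cos Δλ )
  = atan2(-0.87105, -0.36724) = -112.860° → normalised to [0°, 360°): 247.140°.

247°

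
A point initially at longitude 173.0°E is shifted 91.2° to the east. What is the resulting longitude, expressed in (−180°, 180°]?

Start at +173.0°; shift +91.2° → +264.2°.
+264.2° lies outside (−180°, 180°]; subtract 360° → -95.8°.

95.8°W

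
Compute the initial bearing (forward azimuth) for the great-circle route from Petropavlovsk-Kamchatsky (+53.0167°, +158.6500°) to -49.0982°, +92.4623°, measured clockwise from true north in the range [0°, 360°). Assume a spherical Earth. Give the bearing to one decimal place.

Δλ = 92.4623 − 158.6500 = -66.1877°.
θ = atan2( sin Δλ · cos φ₂ , cos φ₁ · sin φ₂ − sin φ₁ · cos φ₂ · cos Δλ )
  = atan2(-0.59903, -0.66587) = -138.025° → normalised to [0°, 360°): 221.975°.

222.0°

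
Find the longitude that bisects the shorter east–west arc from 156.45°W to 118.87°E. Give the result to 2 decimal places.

Signed shortest Δλ from -156.45° to +118.87° is -84.68°.
Midpoint longitude = -156.45° + (-84.68°)/2 = -156.45° − 42.34° = -198.79°.
Normalise into (−180°, 180°]: +161.21°.
(The naïve average (-156.45 + +118.87)/2 = -18.79° is on the wrong side of the globe.)

161.21°E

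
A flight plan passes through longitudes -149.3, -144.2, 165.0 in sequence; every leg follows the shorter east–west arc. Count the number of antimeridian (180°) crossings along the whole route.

1

Leg 1: -149.3° → -144.2°, shortest Δλ = 5.1° (east) — does not cross 180°.
Leg 2: -144.2° → +165.0°, shortest Δλ = -50.8° (west) — crosses 180°.
Total crossings: 1.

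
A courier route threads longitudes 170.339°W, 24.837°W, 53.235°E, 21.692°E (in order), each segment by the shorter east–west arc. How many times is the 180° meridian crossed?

0

Leg 1: -170.339° → -24.837°, shortest Δλ = 145.502° (east) — does not cross 180°.
Leg 2: -24.837° → +53.235°, shortest Δλ = 78.072° (east) — does not cross 180°.
Leg 3: +53.235° → +21.692°, shortest Δλ = -31.543° (west) — does not cross 180°.
Total crossings: 0.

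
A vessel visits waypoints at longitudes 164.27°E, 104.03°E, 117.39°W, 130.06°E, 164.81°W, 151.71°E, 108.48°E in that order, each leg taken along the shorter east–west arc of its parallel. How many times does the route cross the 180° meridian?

Leg 1: +164.27° → +104.03°, shortest Δλ = -60.24° (west) — does not cross 180°.
Leg 2: +104.03° → -117.39°, shortest Δλ = 138.58° (east) — crosses 180°.
Leg 3: -117.39° → +130.06°, shortest Δλ = -112.55° (west) — crosses 180°.
Leg 4: +130.06° → -164.81°, shortest Δλ = 65.13° (east) — crosses 180°.
Leg 5: -164.81° → +151.71°, shortest Δλ = -43.48° (west) — crosses 180°.
Leg 6: +151.71° → +108.48°, shortest Δλ = -43.23° (west) — does not cross 180°.
Total crossings: 4.

4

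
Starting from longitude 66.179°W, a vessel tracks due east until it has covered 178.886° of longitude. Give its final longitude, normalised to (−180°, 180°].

112.707°E

Start at -66.179°; shift +178.886° → +112.707°.
+112.707° already lies in (−180°, 180°].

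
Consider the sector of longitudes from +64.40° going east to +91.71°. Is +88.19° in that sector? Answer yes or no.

Yes

Band width going east from +64.40° to +91.71°: ((91.71 − 64.40) mod 360) = 27.31°.
Offset of +88.19° east of the west edge: ((88.19 − 64.40) mod 360) = 23.79°.
23.79° ≤ 27.31° ⇒ inside.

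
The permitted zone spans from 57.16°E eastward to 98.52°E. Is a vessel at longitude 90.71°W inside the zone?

No

Band width going east from +57.16° to +98.52°: ((98.52 − 57.16) mod 360) = 41.36°.
Offset of -90.71° east of the west edge: ((-90.71 − 57.16) mod 360) = 212.13°.
212.13° > 41.36° ⇒ outside.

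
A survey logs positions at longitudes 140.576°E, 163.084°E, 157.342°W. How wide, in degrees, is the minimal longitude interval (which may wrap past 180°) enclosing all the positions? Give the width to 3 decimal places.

Sort the longitudes: -157.342°, +140.576°, +163.084°.
Eastward gaps between consecutive values (wrapping around): 297.918°, 22.508°, 39.574°.
Largest gap = 297.918° ⇒ minimal covering band is its complement: 360° − 297.918° = 62.082°.
Band runs from +140.576° eastward to -157.342°, crossing the antimeridian.

62.082°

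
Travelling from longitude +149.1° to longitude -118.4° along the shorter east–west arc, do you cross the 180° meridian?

Naïve |-118.4 − 149.1| = 267.5° > 180°, so the shorter arc goes the other way round — across 180°.
Signed shortest Δλ = ((-118.4 − 149.1 + 180) mod 360) − 180 = 92.5°.
Going east by 92.5° from +149.1° passes through 180° before reaching -118.4°.

Yes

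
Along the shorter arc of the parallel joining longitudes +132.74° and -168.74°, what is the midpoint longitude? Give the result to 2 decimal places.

Signed shortest Δλ from +132.74° to -168.74° is +58.52°.
Midpoint longitude = +132.74° + (+58.52°)/2 = +132.74° + 29.26° = +162.00°.
(The naïve average (+132.74 + -168.74)/2 = -18.0° is on the wrong side of the globe.)

+162.00°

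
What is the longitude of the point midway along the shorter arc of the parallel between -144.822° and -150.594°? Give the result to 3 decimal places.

-147.708°

Signed shortest Δλ from -144.822° to -150.594° is -5.772°.
Midpoint longitude = -144.822° + (-5.772°)/2 = -144.822° − 2.886° = -147.708°.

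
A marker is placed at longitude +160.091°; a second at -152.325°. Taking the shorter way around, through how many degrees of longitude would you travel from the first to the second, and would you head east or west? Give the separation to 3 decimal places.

Raw difference: -152.325 − 160.091 = -312.416°.
Normalise into (−180°, 180°]: -312.416° + 360° = 47.584°.
Positive ⇒ the second point lies to the east; separation 47.584°.

47.584° east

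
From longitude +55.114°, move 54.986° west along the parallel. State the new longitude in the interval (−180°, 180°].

Start at +55.114°; shift −54.986° → +0.128°.
+0.128° already lies in (−180°, 180°].

+0.128°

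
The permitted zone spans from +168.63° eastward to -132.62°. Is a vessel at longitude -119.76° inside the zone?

No

Band width going east from +168.63° to -132.62°: ((-132.62 − 168.63) mod 360) = 58.75°.
Offset of -119.76° east of the west edge: ((-119.76 − 168.63) mod 360) = 71.61°.
71.61° > 58.75° ⇒ outside.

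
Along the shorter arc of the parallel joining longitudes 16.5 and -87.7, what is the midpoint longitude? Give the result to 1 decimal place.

-35.6°

Signed shortest Δλ from +16.5° to -87.7° is -104.2°.
Midpoint longitude = +16.5° + (-104.2°)/2 = +16.5° − 52.1° = -35.6°.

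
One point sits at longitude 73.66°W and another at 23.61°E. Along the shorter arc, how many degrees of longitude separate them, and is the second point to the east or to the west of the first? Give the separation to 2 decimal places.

Raw difference: 23.61 − -73.66 = 97.27°.
Normalise into (−180°, 180°]: 97.27° stays 97.27°.
Positive ⇒ the second point lies to the east; separation 97.27°.

97.27° east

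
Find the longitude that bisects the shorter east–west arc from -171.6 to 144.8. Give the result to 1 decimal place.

+166.6°

Signed shortest Δλ from -171.6° to +144.8° is -43.6°.
Midpoint longitude = -171.6° + (-43.6°)/2 = -171.6° − 21.8° = -193.4°.
Normalise into (−180°, 180°]: +166.6°.
(The naïve average (-171.6 + +144.8)/2 = -13.4° is on the wrong side of the globe.)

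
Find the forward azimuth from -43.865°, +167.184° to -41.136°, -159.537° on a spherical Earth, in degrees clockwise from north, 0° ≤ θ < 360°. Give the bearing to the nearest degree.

Δλ = -159.537 − 167.184 = -326.721°; wrapped into (−180°, 180°]: 33.279°.
θ = atan2( sin Δλ · cos φ₂ , cos φ₁ · sin φ₂ − sin φ₁ · cos φ₂ · cos Δλ )
  = atan2(0.41327, -0.03798) = 95.250° → normalised to [0°, 360°): 95.250°.

95°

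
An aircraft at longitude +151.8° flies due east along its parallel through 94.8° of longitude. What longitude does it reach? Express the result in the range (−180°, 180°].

Start at +151.8°; shift +94.8° → +246.6°.
+246.6° lies outside (−180°, 180°]; subtract 360° → -113.4°.

-113.4°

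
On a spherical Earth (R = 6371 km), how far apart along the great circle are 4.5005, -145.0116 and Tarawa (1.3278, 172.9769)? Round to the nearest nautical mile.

Δλ = 172.9769 − -145.0116 = 317.9885°; wrapped into (−180°, 180°]: -42.0115°.
Δφ = 1.3278 − 4.5005 = -3.1727°.
a = sin²(Δφ/2) + cos φ₁ · cos φ₂ · sin²(Δλ/2) = 0.128831.
c = 2·atan2(√a, √(1−a)) = 0.73424 rad → d = 6371·c ≈ 4677.85 km ≈ 2525.84 nmi.

2526 nmi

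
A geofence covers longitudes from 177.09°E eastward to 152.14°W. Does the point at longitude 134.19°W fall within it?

No

Band width going east from +177.09° to -152.14°: ((-152.14 − 177.09) mod 360) = 30.77°.
Offset of -134.19° east of the west edge: ((-134.19 − 177.09) mod 360) = 48.72°.
48.72° > 30.77° ⇒ outside.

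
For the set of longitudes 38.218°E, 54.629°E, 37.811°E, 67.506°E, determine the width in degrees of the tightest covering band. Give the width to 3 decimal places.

Sort the longitudes: +37.811°, +38.218°, +54.629°, +67.506°.
Eastward gaps between consecutive values (wrapping around): 0.407°, 16.411°, 12.877°, 330.305°.
Largest gap = 330.305° ⇒ minimal covering band is its complement: 360° − 330.305° = 29.695°.
Band runs from +37.811° eastward to +67.506°.

29.695°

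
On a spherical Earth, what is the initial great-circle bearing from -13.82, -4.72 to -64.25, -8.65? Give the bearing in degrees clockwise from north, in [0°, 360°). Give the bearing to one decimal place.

182.2°

Δλ = -8.65 − -4.72 = -3.93°.
θ = atan2( sin Δλ · cos φ₂ , cos φ₁ · sin φ₂ − sin φ₁ · cos φ₂ · cos Δλ )
  = atan2(-0.02978, -0.77109) = -177.789° → normalised to [0°, 360°): 182.211°.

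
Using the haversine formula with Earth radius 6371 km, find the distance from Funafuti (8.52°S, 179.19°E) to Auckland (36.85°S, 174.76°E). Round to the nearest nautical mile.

1718 nmi

Δλ = 174.76 − 179.19 = -4.43°.
Δφ = -36.85 − -8.52 = -28.33°.
a = sin²(Δφ/2) + cos φ₁ · cos φ₂ · sin²(Δλ/2) = 0.061068.
c = 2·atan2(√a, √(1−a)) = 0.49941 rad → d = 6371·c ≈ 3181.75 km ≈ 1718.01 nmi.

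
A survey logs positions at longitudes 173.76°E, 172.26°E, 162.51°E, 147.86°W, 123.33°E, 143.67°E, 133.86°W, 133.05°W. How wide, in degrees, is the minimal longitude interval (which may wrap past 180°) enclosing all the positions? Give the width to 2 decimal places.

103.62°

Sort the longitudes: -147.86°, -133.86°, -133.05°, +123.33°, +143.67°, +162.51°, +172.26°, +173.76°.
Eastward gaps between consecutive values (wrapping around): 14.00°, 0.81°, 256.38°, 20.34°, 18.84°, 9.75°, 1.50°, 38.38°.
Largest gap = 256.38° ⇒ minimal covering band is its complement: 360° − 256.38° = 103.62°.
Band runs from +123.33° eastward to -133.05°, crossing the antimeridian.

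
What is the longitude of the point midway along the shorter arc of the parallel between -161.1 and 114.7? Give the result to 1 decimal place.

+156.8°

Signed shortest Δλ from -161.1° to +114.7° is -84.2°.
Midpoint longitude = -161.1° + (-84.2°)/2 = -161.1° − 42.1° = -203.2°.
Normalise into (−180°, 180°]: +156.8°.
(The naïve average (-161.1 + +114.7)/2 = -23.2° is on the wrong side of the globe.)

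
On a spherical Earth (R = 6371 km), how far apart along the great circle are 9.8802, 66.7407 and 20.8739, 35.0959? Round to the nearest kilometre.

3597 km

Δλ = 35.0959 − 66.7407 = -31.6448°.
Δφ = 20.8739 − 9.8802 = 10.9937°.
a = sin²(Δφ/2) + cos φ₁ · cos φ₂ · sin²(Δλ/2) = 0.077608.
c = 2·atan2(√a, √(1−a)) = 0.56463 rad → d = 6371·c ≈ 3597.29 km.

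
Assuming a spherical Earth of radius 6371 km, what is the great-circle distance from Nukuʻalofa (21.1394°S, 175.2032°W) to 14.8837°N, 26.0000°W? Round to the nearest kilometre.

16691 km

Δλ = -26.0000 − -175.2032 = 149.2032°.
Δφ = 14.8837 − -21.1394 = 36.0231°.
a = sin²(Δφ/2) + cos φ₁ · cos φ₂ · sin²(Δλ/2) = 0.933468.
c = 2·atan2(√a, √(1−a)) = 2.61982 rad → d = 6371·c ≈ 16690.86 km.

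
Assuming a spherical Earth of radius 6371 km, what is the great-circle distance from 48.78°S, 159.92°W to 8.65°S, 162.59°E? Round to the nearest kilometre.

Δλ = 162.59 − -159.92 = 322.51°; wrapped into (−180°, 180°]: -37.49°.
Δφ = -8.65 − -48.78 = 40.13°.
a = sin²(Δφ/2) + cos φ₁ · cos φ₂ · sin²(Δλ/2) = 0.184984.
c = 2·atan2(√a, √(1−a)) = 0.88920 rad → d = 6371·c ≈ 5665.11 km.

5665 km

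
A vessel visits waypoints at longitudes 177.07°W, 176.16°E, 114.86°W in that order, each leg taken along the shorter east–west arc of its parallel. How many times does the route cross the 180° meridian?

Leg 1: -177.07° → +176.16°, shortest Δλ = -6.77° (west) — crosses 180°.
Leg 2: +176.16° → -114.86°, shortest Δλ = 68.98° (east) — crosses 180°.
Total crossings: 2.

2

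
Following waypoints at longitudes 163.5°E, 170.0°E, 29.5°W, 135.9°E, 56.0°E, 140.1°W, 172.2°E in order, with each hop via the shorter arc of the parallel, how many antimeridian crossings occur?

3

Leg 1: +163.5° → +170.0°, shortest Δλ = 6.5° (east) — does not cross 180°.
Leg 2: +170.0° → -29.5°, shortest Δλ = 160.5° (east) — crosses 180°.
Leg 3: -29.5° → +135.9°, shortest Δλ = 165.4° (east) — does not cross 180°.
Leg 4: +135.9° → +56.0°, shortest Δλ = -79.9° (west) — does not cross 180°.
Leg 5: +56.0° → -140.1°, shortest Δλ = 163.9° (east) — crosses 180°.
Leg 6: -140.1° → +172.2°, shortest Δλ = -47.7° (west) — crosses 180°.
Total crossings: 3.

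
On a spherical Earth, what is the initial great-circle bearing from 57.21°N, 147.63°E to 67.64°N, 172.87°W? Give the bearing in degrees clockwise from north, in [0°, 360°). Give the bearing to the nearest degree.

44°

Δλ = -172.87 − 147.63 = -320.50°; wrapped into (−180°, 180°]: 39.50°.
θ = atan2( sin Δλ · cos φ₂ , cos φ₁ · sin φ₂ − sin φ₁ · cos φ₂ · cos Δλ )
  = atan2(0.24198, 0.25407) = 43.604° → normalised to [0°, 360°): 43.604°.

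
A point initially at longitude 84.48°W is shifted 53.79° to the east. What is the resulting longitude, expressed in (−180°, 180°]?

Start at -84.48°; shift +53.79° → -30.69°.
-30.69° already lies in (−180°, 180°].

30.69°W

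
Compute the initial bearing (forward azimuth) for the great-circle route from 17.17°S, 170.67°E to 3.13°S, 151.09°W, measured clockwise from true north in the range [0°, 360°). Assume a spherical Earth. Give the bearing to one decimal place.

73.8°

Δλ = -151.09 − 170.67 = -321.76°; wrapped into (−180°, 180°]: 38.24°.
θ = atan2( sin Δλ · cos φ₂ , cos φ₁ · sin φ₂ − sin φ₁ · cos φ₂ · cos Δλ )
  = atan2(0.61803, 0.17935) = 73.818° → normalised to [0°, 360°): 73.818°.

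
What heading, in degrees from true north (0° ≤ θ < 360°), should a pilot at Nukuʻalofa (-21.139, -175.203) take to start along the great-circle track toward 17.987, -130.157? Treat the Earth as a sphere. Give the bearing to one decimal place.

Δλ = -130.157 − -175.203 = 45.046°.
θ = atan2( sin Δλ · cos φ₂ , cos φ₁ · sin φ₂ − sin φ₁ · cos φ₂ · cos Δλ )
  = atan2(0.67309, 0.53037) = 51.763° → normalised to [0°, 360°): 51.763°.

51.8°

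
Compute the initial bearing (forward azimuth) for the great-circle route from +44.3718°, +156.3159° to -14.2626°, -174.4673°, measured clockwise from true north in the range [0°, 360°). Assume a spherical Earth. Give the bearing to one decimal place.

148.4°

Δλ = -174.4673 − 156.3159 = -330.7832°; wrapped into (−180°, 180°]: 29.2168°.
θ = atan2( sin Δλ · cos φ₂ , cos φ₁ · sin φ₂ − sin φ₁ · cos φ₂ · cos Δλ )
  = atan2(0.47307, -0.76764) = 148.356° → normalised to [0°, 360°): 148.356°.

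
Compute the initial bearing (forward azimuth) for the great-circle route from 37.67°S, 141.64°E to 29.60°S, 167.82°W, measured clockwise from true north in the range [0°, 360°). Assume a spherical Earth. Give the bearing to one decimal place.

Δλ = -167.82 − 141.64 = -309.46°; wrapped into (−180°, 180°]: 50.54°.
θ = atan2( sin Δλ · cos φ₂ , cos φ₁ · sin φ₂ − sin φ₁ · cos φ₂ · cos Δλ )
  = atan2(0.67131, -0.05328) = 94.538° → normalised to [0°, 360°): 94.538°.

94.5°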